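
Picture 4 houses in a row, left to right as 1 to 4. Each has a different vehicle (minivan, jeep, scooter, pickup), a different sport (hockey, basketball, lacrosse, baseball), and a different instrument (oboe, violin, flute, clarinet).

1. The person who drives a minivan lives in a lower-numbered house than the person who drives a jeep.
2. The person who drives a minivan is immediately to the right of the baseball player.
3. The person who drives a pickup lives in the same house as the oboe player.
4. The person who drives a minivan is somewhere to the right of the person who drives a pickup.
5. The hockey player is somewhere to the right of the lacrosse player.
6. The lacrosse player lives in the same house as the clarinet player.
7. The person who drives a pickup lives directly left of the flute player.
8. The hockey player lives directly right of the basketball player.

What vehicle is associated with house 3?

minivan

House 4's sport must be hockey (nothing else left).
The basketball player is in house 3 (clue 8).
That leaves violin as the instrument for house 4.
That leaves flute as the instrument for house 3.
From clue 7, the person who drives a pickup must be in house 2.
That leaves scooter as the vehicle for house 1.
The only vehicle still possible for house 4 is jeep.
From clue 2, the baseball player must be in house 2.
By clue 3, the oboe player is in house 2.
So house 3 gets minivan for vehicle.
House 1's sport must be lacrosse (nothing else left).
So house 1 gets clarinet for instrument.
So: house 1 = scooter/lacrosse/clarinet, house 2 = pickup/baseball/oboe, house 3 = minivan/basketball/flute, house 4 = jeep/hockey/violin.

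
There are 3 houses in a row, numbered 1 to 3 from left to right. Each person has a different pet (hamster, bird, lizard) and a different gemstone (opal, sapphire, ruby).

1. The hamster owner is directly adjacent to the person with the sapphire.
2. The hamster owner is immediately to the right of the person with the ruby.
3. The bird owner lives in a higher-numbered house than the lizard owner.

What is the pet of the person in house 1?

lizard

House 1 pet: only lizard fits.
The bird owner is narrowed to house 2 or 3; consider each.
Placing it in house 2 leads to a contradiction, so it's in house 3.
So house 2 gets hamster for pet.
The person with the ruby is in house 1 (clue 2).
The only gemstone still possible for house 2 is opal.
So house 3 gets sapphire for gemstone.
So: house 1 = lizard/ruby, house 2 = hamster/opal, house 3 = bird/sapphire.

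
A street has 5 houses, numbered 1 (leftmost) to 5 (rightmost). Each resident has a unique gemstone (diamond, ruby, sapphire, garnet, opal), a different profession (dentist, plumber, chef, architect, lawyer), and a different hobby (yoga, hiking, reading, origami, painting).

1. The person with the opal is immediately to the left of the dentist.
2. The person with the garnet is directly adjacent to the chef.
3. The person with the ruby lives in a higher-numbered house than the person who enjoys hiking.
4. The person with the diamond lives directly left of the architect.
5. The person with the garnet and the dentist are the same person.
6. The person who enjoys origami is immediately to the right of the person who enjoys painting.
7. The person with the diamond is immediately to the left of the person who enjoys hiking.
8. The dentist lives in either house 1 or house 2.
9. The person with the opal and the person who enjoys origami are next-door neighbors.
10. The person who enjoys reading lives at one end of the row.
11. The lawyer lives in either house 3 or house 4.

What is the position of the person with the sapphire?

From clue 8, the dentist must be in house 2.
Clue 1: the person with the opal is in house 1.
Clue 5: the person with the garnet is in house 2.
The person who enjoys origami is in house 2 (clue 9).
Clue 4 places the architect in house 4.
The person who enjoys painting is in house 1 (clue 6).
Clue 7: the person who enjoys hiking is in house 4.
House 3's gemstone must be diamond (nothing else left).
The only profession still possible for house 3 is lawyer.
So house 5 gets plumber for profession.
That leaves yoga as the hobby for house 3.
The only hobby still possible for house 5 is reading.
Clue 3 places the person with the ruby in house 5.
That leaves sapphire as the gemstone for house 4.
House 1's profession must be chef (nothing else left).
So: house 1 = opal/chef/painting, house 2 = garnet/dentist/origami, house 3 = diamond/lawyer/yoga, house 4 = sapphire/architect/hiking, house 5 = ruby/plumber/reading.

4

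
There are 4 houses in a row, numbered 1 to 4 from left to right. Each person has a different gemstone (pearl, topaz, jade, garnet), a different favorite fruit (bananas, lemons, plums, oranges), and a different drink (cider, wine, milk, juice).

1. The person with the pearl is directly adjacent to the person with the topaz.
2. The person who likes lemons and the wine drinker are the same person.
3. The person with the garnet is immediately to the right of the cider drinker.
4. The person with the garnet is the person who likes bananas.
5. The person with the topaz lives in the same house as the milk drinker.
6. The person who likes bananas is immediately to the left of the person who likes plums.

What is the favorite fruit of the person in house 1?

The person with the garnet is narrowed to house 2 or 3; consider each.
Placing it in house 3 leads to a contradiction, so it's in house 2.
By clue 3, the cider drinker is in house 1.
By clue 4, the person who likes bananas is in house 2.
From clue 6, the person who likes plums must be in house 3.
Clue 2: the person who likes lemons is in house 4.
Clue 2: the wine drinker is in house 4.
House 1 gemstone: only jade fits.
The only favorite fruit still possible for house 1 is oranges.
So house 2 gets juice for drink.
That leaves milk as the drink for house 3.
From clue 5, the person with the topaz must be in house 3.
House 4 gemstone: only pearl fits.
So: house 1 = jade/oranges/cider, house 2 = garnet/bananas/juice, house 3 = topaz/plums/milk, house 4 = pearl/lemons/wine.

oranges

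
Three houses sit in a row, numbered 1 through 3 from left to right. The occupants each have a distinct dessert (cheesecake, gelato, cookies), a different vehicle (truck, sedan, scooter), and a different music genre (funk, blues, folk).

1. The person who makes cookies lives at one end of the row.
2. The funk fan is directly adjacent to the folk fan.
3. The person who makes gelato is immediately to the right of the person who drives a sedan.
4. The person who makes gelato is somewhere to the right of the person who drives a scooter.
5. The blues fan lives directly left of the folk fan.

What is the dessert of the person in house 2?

So house 3 gets truck for vehicle.
The person who makes cookies is narrowed to house 1 or 3; consider each.
Placing it in house 3 leads to a contradiction, so it's in house 1.
The person who makes cheesecake is narrowed to house 2 or 3; consider each.
Placing it in house 3 leads to a contradiction, so it's in house 2.
House 3's dessert must be gelato (nothing else left).
Clue 3: the person who drives a sedan is in house 2.
The only vehicle still possible for house 1 is scooter.
The blues fan is narrowed to house 1 or 2; consider each.
Placing it in house 2 leads to a contradiction, so it's in house 1.
Clue 5 places the folk fan in house 2.
House 3 music genre: only funk fits.
So: house 1 = cookies/scooter/blues, house 2 = cheesecake/sedan/folk, house 3 = gelato/truck/funk.

cheesecake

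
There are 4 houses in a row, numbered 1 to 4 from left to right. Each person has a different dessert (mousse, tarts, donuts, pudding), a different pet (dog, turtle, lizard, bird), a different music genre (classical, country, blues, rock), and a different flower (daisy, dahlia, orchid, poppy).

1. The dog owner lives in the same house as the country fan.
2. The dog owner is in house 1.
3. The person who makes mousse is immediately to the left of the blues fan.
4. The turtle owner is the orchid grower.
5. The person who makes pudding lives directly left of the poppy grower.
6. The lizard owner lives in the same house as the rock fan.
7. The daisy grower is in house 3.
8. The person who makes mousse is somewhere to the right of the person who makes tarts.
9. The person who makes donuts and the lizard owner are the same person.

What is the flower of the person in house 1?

dahlia

From clue 2, the dog owner must be in house 1.
Clue 7 places the daisy grower in house 3.
That leaves donuts as the dessert for house 4.
The country fan is in house 1 (clue 1).
The lizard owner is in house 4 (clue 9).
House 3 pet: only bird fits.
House 1's flower must be dahlia (nothing else left).
The orchid grower is in house 2 (clue 4).
Clue 6: the rock fan is in house 4.
House 2 pet: only turtle fits.
House 2 music genre: only classical fits.
So house 3 gets blues for music genre.
House 4 flower: only poppy fits.
Clue 3 places the person who makes mousse in house 2.
The person who makes pudding is in house 3 (clue 5).
Clue 8: the person who makes tarts is in house 1.
So: house 1 = tarts/dog/country/dahlia, house 2 = mousse/turtle/classical/orchid, house 3 = pudding/bird/blues/daisy, house 4 = donuts/lizard/rock/poppy.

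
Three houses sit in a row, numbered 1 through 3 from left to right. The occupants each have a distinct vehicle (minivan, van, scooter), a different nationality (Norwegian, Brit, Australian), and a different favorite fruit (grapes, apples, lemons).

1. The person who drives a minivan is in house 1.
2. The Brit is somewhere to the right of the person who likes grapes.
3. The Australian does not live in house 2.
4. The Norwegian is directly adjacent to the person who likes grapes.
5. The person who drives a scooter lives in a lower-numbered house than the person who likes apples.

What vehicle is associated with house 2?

scooter

By clue 1, the person who drives a minivan is in house 1.
House 2 vehicle: only scooter fits.
House 3 vehicle: only van fits.
The person who likes apples is in house 3 (clue 5).
The Australian is narrowed to house 1 or 3; consider each.
Placing it in house 3 leads to a contradiction, so it's in house 1.
The Brit is narrowed to house 2 or 3; consider each.
Placing it in house 2 leads to a contradiction, so it's in house 3.
That leaves Norwegian as the nationality for house 2.
Clue 4: the person who likes grapes is in house 1.
So house 2 gets lemons for favorite fruit.
So: house 1 = minivan/Australian/grapes, house 2 = scooter/Norwegian/lemons, house 3 = van/Brit/apples.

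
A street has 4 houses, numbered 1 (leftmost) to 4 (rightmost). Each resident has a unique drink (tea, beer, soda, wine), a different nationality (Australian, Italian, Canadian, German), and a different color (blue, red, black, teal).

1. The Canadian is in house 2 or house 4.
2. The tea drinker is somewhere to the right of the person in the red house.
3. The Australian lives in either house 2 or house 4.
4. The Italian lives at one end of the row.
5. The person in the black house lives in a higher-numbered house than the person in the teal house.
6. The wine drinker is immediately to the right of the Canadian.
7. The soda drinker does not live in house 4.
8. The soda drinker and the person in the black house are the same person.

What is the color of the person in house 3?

The wine drinker is in house 3 (clue 6).
Clue 6: the Canadian is in house 2.
The only drink still possible for house 1 is beer.
That leaves tea as the drink for house 4.
That leaves German as the nationality for house 3.
House 4's color must be blue (nothing else left).
By clue 8, the person in the black house is in house 2.
The only drink still possible for house 2 is soda.
So house 1 gets Italian for nationality.
That leaves Australian as the nationality for house 4.
House 1's color must be teal (nothing else left).
The only color still possible for house 3 is red.
So: house 1 = beer/Italian/teal, house 2 = soda/Canadian/black, house 3 = wine/German/red, house 4 = tea/Australian/blue.

red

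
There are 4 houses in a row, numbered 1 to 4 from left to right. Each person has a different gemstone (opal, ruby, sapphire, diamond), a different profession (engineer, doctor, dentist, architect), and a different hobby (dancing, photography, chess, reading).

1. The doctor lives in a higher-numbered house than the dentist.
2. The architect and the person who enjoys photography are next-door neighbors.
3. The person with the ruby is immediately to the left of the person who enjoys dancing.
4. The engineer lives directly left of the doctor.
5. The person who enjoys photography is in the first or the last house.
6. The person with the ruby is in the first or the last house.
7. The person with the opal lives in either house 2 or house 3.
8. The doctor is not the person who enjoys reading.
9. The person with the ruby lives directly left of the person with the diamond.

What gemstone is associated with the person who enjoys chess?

sapphire

From clue 6, the person with the ruby must be in house 1.
By clue 9, the person with the diamond is in house 2.
That leaves sapphire as the gemstone for house 4.
From clue 3, the person who enjoys dancing must be in house 2.
House 3's gemstone must be opal (nothing else left).
House 4 profession: only doctor fits.
By clue 4, the engineer is in house 3.
House 1 profession: only dentist fits.
The only profession still possible for house 2 is architect.
The person who enjoys photography is in house 1 (clue 2).
House 3's hobby must be reading (nothing else left).
That leaves chess as the hobby for house 4.
So: house 1 = ruby/dentist/photography, house 2 = diamond/architect/dancing, house 3 = opal/engineer/reading, house 4 = sapphire/doctor/chess.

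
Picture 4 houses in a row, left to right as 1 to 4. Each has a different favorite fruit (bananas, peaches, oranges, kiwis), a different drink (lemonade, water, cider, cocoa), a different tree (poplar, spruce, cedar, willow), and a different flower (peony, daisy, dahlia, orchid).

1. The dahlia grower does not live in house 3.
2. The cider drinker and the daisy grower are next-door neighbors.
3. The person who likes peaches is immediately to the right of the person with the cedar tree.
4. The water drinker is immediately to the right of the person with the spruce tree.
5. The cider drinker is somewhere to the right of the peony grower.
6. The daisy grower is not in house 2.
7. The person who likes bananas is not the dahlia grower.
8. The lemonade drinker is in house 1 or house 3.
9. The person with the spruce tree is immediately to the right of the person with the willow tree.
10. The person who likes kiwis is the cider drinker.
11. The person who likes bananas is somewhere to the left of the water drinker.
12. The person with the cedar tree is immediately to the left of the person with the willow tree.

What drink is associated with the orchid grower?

Clue 12: the person with the cedar tree is in house 1.
By clue 12, the person with the willow tree is in house 2.
The only tree still possible for house 4 is poplar.
The person who likes peaches is in house 2 (clue 3).
Clue 4: the water drinker is in house 4.
The only tree still possible for house 3 is spruce.
The person who likes kiwis is in house 3 (clue 10).
Clue 10 places the cider drinker in house 3.
House 4's favorite fruit must be oranges (nothing else left).
That leaves cocoa as the drink for house 2.
From clue 2, the daisy grower must be in house 4.
House 1's favorite fruit must be bananas (nothing else left).
The only drink still possible for house 1 is lemonade.
So house 2 gets dahlia for flower.
The only flower still possible for house 3 is orchid.
That leaves peony as the flower for house 1.
So: house 1 = bananas/lemonade/cedar/peony, house 2 = peaches/cocoa/willow/dahlia, house 3 = kiwis/cider/spruce/orchid, house 4 = oranges/water/poplar/daisy.

cider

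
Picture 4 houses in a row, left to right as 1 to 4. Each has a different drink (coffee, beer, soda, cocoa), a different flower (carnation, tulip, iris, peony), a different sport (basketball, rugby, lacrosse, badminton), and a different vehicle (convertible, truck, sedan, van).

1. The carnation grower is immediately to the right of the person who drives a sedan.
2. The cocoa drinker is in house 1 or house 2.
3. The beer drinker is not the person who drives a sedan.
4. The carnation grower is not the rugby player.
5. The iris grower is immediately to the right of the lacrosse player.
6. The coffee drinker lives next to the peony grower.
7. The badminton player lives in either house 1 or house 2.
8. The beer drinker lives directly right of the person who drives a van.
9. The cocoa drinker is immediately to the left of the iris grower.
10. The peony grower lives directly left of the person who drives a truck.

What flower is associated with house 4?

carnation

The cocoa drinker is narrowed to house 1 or 2; consider each.
Placing it in house 2 leads to a contradiction, so it's in house 1.
The iris grower is in house 2 (clue 9).
Clue 5 places the lacrosse player in house 1.
House 2's sport must be badminton (nothing else left).
The coffee drinker is narrowed to house 2 or 4; consider each.
Placing it in house 2 leads to a contradiction, so it's in house 4.
By clue 6, the peony grower is in house 3.
From clue 10, the person who drives a truck must be in house 4.
House 1's flower must be tulip (nothing else left).
House 4's flower must be carnation (nothing else left).
By clue 1, the person who drives a sedan is in house 3.
Clue 3: the beer drinker is in house 2.
The rugby player is in house 3 (clue 4).
Clue 8: the person who drives a van is in house 1.
That leaves soda as the drink for house 3.
The only sport still possible for house 4 is basketball.
So house 2 gets convertible for vehicle.
So: house 1 = cocoa/tulip/lacrosse/van, house 2 = beer/iris/badminton/convertible, house 3 = soda/peony/rugby/sedan, house 4 = coffee/carnation/basketball/truck.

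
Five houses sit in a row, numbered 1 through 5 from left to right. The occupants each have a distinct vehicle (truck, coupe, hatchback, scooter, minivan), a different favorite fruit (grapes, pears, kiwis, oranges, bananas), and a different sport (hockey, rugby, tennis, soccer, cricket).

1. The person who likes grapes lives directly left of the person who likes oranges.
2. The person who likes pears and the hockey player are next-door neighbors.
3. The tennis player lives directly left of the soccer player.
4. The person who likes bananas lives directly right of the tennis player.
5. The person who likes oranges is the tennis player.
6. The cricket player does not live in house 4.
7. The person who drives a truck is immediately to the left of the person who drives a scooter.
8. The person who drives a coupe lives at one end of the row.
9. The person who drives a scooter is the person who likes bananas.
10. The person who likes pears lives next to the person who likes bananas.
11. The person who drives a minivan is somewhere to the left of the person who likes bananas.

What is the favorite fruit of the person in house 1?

grapes

The person who drives a coupe is narrowed to house 1 or 5; consider each.
Placing it in house 1 leads to a contradiction, so it's in house 5.
The person who drives a scooter is narrowed to house 3 or 4; consider each.
Placing it in house 4 leads to a contradiction, so it's in house 3.
Clue 7 places the person who drives a truck in house 2.
By clue 9, the person who likes bananas is in house 3.
So house 1 gets minivan for vehicle.
So house 4 gets hatchback for vehicle.
House 5's favorite fruit must be kiwis (nothing else left).
The person who likes grapes is in house 1 (clue 1).
The tennis player is in house 2 (clue 4).
House 2's favorite fruit must be oranges (nothing else left).
So house 4 gets pears for favorite fruit.
The soccer player is in house 3 (clue 3).
That leaves rugby as the sport for house 4.
That leaves cricket as the sport for house 1.
The only sport still possible for house 5 is hockey.
So: house 1 = minivan/grapes/cricket, house 2 = truck/oranges/tennis, house 3 = scooter/bananas/soccer, house 4 = hatchback/pears/rugby, house 5 = coupe/kiwis/hockey.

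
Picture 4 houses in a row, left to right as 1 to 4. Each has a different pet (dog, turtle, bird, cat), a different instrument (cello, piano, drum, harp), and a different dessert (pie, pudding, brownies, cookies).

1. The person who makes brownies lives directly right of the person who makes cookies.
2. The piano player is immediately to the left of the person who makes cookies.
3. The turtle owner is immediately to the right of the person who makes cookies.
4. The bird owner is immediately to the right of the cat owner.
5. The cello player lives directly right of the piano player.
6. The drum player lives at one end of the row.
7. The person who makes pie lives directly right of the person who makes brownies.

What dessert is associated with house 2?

That leaves pudding as the dessert for house 1.
So house 4 gets pie for dessert.
From clue 1, the person who makes brownies must be in house 3.
By clue 1, the person who makes cookies is in house 2.
From clue 2, the piano player must be in house 1.
The turtle owner is in house 3 (clue 3).
Clue 5: the cello player is in house 2.
House 3 instrument: only harp fits.
House 4 instrument: only drum fits.
Clue 4: the bird owner is in house 2.
By clue 4, the cat owner is in house 1.
House 4 pet: only dog fits.
So: house 1 = cat/piano/pudding, house 2 = bird/cello/cookies, house 3 = turtle/harp/brownies, house 4 = dog/drum/pie.

cookies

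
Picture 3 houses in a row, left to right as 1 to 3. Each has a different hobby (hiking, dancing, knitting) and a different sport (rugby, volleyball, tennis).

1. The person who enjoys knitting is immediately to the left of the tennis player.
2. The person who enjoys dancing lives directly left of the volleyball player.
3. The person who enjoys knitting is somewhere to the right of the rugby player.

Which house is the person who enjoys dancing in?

Clue 3: the person who enjoys knitting is in house 2.
Clue 3 places the rugby player in house 1.
So house 3 gets hiking for hobby.
Clue 1 places the tennis player in house 3.
By clue 2, the volleyball player is in house 2.
So house 1 gets dancing for hobby.
So: house 1 = dancing/rugby, house 2 = knitting/volleyball, house 3 = hiking/tennis.

1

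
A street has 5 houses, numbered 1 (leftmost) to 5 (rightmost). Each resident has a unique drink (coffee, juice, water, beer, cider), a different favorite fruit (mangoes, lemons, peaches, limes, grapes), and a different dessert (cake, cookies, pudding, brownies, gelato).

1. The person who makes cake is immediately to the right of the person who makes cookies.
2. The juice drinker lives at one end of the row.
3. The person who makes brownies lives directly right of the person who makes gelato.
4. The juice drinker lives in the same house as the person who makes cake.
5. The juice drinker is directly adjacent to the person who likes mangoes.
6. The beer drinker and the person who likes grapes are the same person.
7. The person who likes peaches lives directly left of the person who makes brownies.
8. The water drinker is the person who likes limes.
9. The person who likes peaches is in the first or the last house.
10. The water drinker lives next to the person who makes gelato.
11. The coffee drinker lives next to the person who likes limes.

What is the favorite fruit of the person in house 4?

The juice drinker is in house 5 (clue 4).
By clue 4, the person who makes cake is in house 5.
Clue 5: the person who likes mangoes is in house 4.
From clue 9, the person who likes peaches must be in house 1.
Clue 1 places the person who makes cookies in house 4.
The person who makes brownies is in house 2 (clue 7).
That leaves lemons as the favorite fruit for house 5.
Clue 3: the person who makes gelato is in house 1.
Clue 10: the water drinker is in house 2.
House 3 drink: only beer fits.
The only dessert still possible for house 3 is pudding.
From clue 6, the person who likes grapes must be in house 3.
From clue 8, the person who likes limes must be in house 2.
From clue 11, the coffee drinker must be in house 1.
So house 4 gets cider for drink.
So: house 1 = coffee/peaches/gelato, house 2 = water/limes/brownies, house 3 = beer/grapes/pudding, house 4 = cider/mangoes/cookies, house 5 = juice/lemons/cake.

mangoes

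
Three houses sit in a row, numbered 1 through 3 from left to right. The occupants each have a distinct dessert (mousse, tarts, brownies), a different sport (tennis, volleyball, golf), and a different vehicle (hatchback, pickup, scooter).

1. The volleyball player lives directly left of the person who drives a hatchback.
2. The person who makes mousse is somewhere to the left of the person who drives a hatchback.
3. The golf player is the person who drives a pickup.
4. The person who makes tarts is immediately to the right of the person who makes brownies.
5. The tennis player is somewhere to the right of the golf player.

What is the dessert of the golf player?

mousse

That leaves tarts as the dessert for house 3.
House 3's sport must be tennis (nothing else left).
From clue 4, the person who makes brownies must be in house 2.
The only dessert still possible for house 1 is mousse.
The golf player is narrowed to house 1 or 2; consider each.
Placing it in house 2 leads to a contradiction, so it's in house 1.
From clue 3, the person who drives a pickup must be in house 1.
House 2 sport: only volleyball fits.
By clue 1, the person who drives a hatchback is in house 3.
So house 2 gets scooter for vehicle.
So: house 1 = mousse/golf/pickup, house 2 = brownies/volleyball/scooter, house 3 = tarts/tennis/hatchback.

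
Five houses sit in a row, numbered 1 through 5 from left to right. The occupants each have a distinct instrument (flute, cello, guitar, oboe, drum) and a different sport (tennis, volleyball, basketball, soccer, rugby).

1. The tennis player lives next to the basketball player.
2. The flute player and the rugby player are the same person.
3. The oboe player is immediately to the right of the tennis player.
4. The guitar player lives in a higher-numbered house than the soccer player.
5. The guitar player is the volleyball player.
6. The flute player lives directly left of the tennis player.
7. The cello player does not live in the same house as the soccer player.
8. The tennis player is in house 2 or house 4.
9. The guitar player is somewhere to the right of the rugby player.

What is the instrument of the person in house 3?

The flute player is narrowed to house 1 or 3; consider each.
Placing it in house 3 leads to a contradiction, so it's in house 1.
Clue 2 places the rugby player in house 1.
By clue 6, the tennis player is in house 2.
The basketball player is in house 3 (clue 1).
Clue 3 places the oboe player in house 3.
The only sport still possible for house 4 is soccer.
So house 5 gets volleyball for sport.
Clue 4 places the guitar player in house 5.
So house 4 gets drum for instrument.
So house 2 gets cello for instrument.
So: house 1 = flute/rugby, house 2 = cello/tennis, house 3 = oboe/basketball, house 4 = drum/soccer, house 5 = guitar/volleyball.

oboe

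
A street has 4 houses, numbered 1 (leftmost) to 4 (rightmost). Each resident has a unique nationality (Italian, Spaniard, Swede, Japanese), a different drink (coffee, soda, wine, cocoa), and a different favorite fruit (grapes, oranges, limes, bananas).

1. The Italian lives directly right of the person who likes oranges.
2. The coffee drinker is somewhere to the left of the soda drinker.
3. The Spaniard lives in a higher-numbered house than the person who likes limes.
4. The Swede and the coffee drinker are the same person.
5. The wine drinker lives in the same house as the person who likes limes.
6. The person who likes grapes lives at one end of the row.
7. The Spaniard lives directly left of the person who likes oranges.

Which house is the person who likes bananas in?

2

Clue 7: the Spaniard is in house 2.
From clue 7, the person who likes oranges must be in house 3.
Clue 1: the Italian is in house 4.
By clue 3, the person who likes limes is in house 1.
Clue 5 places the wine drinker in house 1.
So house 2 gets bananas for favorite fruit.
House 4's favorite fruit must be grapes (nothing else left).
Clue 2 places the soda drinker in house 4.
Clue 4: the Swede is in house 3.
The only nationality still possible for house 1 is Japanese.
That leaves cocoa as the drink for house 2.
That leaves coffee as the drink for house 3.
So: house 1 = Japanese/wine/limes, house 2 = Spaniard/cocoa/bananas, house 3 = Swede/coffee/oranges, house 4 = Italian/soda/grapes.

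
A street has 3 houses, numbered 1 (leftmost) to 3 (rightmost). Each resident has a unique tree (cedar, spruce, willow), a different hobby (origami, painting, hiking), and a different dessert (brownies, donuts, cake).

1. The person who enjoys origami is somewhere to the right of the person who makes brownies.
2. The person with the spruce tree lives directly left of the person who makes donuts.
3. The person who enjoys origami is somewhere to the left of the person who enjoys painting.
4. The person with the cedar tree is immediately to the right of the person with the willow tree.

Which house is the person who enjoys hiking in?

1

By clue 3, the person who enjoys origami is in house 2.
The person who enjoys painting is in house 3 (clue 3).
House 3's tree must be cedar (nothing else left).
House 1's hobby must be hiking (nothing else left).
Clue 1: the person who makes brownies is in house 1.
Clue 4 places the person with the willow tree in house 2.
House 1's tree must be spruce (nothing else left).
By clue 2, the person who makes donuts is in house 2.
House 3's dessert must be cake (nothing else left).
So: house 1 = spruce/hiking/brownies, house 2 = willow/origami/donuts, house 3 = cedar/painting/cake.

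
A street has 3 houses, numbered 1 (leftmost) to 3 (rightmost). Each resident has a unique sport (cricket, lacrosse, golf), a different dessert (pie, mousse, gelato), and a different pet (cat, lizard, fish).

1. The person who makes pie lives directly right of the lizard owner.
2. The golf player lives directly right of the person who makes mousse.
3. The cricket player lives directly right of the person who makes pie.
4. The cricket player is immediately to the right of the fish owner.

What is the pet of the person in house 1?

lizard

Clue 3: the cricket player is in house 3.
Clue 3: the person who makes pie is in house 2.
The fish owner is in house 2 (clue 4).
House 1 sport: only lacrosse fits.
So house 2 gets golf for sport.
The only dessert still possible for house 1 is mousse.
The only dessert still possible for house 3 is gelato.
So house 3 gets cat for pet.
That leaves lizard as the pet for house 1.
So: house 1 = lacrosse/mousse/lizard, house 2 = golf/pie/fish, house 3 = cricket/gelato/cat.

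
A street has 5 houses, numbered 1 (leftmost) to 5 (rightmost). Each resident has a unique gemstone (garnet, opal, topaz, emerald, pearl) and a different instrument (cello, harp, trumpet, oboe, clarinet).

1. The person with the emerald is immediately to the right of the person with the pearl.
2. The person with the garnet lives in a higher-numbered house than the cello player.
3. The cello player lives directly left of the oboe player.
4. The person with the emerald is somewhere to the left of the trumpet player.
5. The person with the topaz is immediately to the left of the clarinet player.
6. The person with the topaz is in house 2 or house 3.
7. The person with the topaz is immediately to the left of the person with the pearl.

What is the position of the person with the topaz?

So house 1 gets opal for gemstone.
The only gemstone still possible for house 5 is garnet.
Clue 1 places the person with the emerald in house 4.
By clue 1, the person with the pearl is in house 3.
By clue 4, the trumpet player is in house 5.
By clue 7, the person with the topaz is in house 2.
Clue 5 places the clarinet player in house 3.
Clue 3: the cello player is in house 1.
The oboe player is in house 2 (clue 3).
House 4's instrument must be harp (nothing else left).
So: house 1 = opal/cello, house 2 = topaz/oboe, house 3 = pearl/clarinet, house 4 = emerald/harp, house 5 = garnet/trumpet.

2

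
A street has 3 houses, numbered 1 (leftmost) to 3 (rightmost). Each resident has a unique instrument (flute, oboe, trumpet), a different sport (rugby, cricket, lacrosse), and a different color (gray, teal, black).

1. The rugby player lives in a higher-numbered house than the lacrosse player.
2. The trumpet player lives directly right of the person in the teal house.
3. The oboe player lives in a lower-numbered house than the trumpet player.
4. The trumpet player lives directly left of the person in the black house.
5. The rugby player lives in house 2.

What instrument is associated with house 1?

By clue 4, the trumpet player is in house 2.
Clue 4: the person in the black house is in house 3.
Clue 5 places the rugby player in house 2.
The only instrument still possible for house 3 is flute.
House 1's sport must be lacrosse (nothing else left).
So house 3 gets cricket for sport.
Clue 2: the person in the teal house is in house 1.
House 1's instrument must be oboe (nothing else left).
House 2 color: only gray fits.
So: house 1 = oboe/lacrosse/teal, house 2 = trumpet/rugby/gray, house 3 = flute/cricket/black.

oboe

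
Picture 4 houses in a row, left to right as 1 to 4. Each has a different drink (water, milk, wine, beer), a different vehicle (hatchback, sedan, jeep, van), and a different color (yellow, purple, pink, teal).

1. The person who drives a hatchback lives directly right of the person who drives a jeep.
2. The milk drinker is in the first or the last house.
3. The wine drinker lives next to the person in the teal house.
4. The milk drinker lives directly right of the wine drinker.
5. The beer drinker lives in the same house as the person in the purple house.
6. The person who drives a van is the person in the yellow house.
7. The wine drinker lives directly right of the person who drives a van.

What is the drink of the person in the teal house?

milk

By clue 4, the milk drinker is in house 4.
Clue 4: the wine drinker is in house 3.
From clue 7, the person who drives a van must be in house 2.
The person who drives a hatchback is in house 4 (clue 1).
From clue 1, the person who drives a jeep must be in house 3.
The person in the yellow house is in house 2 (clue 6).
The only vehicle still possible for house 1 is sedan.
So house 1 gets purple for color.
House 3's color must be pink (nothing else left).
The only color still possible for house 4 is teal.
Clue 5: the beer drinker is in house 1.
That leaves water as the drink for house 2.
So: house 1 = beer/sedan/purple, house 2 = water/van/yellow, house 3 = wine/jeep/pink, house 4 = milk/hatchback/teal.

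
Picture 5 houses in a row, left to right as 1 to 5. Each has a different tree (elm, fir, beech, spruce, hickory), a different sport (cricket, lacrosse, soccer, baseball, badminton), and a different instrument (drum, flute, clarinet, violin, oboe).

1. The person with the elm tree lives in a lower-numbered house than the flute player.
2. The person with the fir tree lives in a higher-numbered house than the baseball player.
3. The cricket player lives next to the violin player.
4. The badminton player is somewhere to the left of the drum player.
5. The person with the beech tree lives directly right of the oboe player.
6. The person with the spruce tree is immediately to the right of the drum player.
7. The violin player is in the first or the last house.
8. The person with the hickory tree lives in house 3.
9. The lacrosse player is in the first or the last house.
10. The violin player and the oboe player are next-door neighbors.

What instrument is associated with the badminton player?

The person with the hickory tree is in house 3 (clue 8).
House 1 tree: only elm fits.
Clue 5: the person with the beech tree is in house 5.
By clue 5, the oboe player is in house 4.
The violin player is in house 5 (clue 10).
House 2's tree must be fir (nothing else left).
That leaves spruce as the tree for house 4.
House 1's instrument must be clarinet (nothing else left).
House 2 instrument: only flute fits.
That leaves drum as the instrument for house 3.
The baseball player is in house 1 (clue 2).
By clue 3, the cricket player is in house 4.
So house 2 gets badminton for sport.
The only sport still possible for house 3 is soccer.
House 5's sport must be lacrosse (nothing else left).
So: house 1 = elm/baseball/clarinet, house 2 = fir/badminton/flute, house 3 = hickory/soccer/drum, house 4 = spruce/cricket/oboe, house 5 = beech/lacrosse/violin.

flute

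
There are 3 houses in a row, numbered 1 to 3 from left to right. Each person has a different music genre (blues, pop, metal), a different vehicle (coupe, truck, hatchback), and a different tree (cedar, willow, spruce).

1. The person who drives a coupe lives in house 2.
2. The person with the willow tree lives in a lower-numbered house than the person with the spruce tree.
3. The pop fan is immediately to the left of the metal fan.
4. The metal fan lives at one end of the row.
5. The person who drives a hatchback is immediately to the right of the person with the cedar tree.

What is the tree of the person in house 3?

By clue 1, the person who drives a coupe is in house 2.
The metal fan is in house 3 (clue 4).
So house 1 gets truck for vehicle.
That leaves hatchback as the vehicle for house 3.
House 3 tree: only spruce fits.
From clue 3, the pop fan must be in house 2.
By clue 5, the person with the cedar tree is in house 2.
The only music genre still possible for house 1 is blues.
That leaves willow as the tree for house 1.
So: house 1 = blues/truck/willow, house 2 = pop/coupe/cedar, house 3 = metal/hatchback/spruce.

spruce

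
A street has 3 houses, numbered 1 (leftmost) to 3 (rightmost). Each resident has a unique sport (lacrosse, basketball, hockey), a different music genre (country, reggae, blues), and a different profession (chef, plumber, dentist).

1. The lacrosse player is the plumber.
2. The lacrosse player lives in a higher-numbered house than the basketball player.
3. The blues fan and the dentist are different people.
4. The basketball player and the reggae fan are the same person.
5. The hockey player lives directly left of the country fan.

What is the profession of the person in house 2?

chef

So house 3 gets lacrosse for sport.
The plumber is in house 3 (clue 1).
The basketball player is narrowed to house 1 or 2; consider each.
Placing it in house 2 leads to a contradiction, so it's in house 1.
Clue 4 places the reggae fan in house 1.
So house 2 gets hockey for sport.
By clue 5, the country fan is in house 3.
House 2's music genre must be blues (nothing else left).
From clue 3, the dentist must be in house 1.
The only profession still possible for house 2 is chef.
So: house 1 = basketball/reggae/dentist, house 2 = hockey/blues/chef, house 3 = lacrosse/country/plumber.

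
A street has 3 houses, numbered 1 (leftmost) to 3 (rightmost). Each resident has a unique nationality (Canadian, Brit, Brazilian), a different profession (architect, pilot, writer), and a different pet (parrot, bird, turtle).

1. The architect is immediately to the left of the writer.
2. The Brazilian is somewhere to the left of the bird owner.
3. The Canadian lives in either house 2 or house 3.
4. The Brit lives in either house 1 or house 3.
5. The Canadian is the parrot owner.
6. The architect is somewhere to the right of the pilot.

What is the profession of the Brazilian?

Clue 6 places the architect in house 2.
The pilot is in house 1 (clue 6).
The only profession still possible for house 3 is writer.
House 1 pet: only turtle fits.
The Brazilian is narrowed to house 1 or 2; consider each.
Placing it in house 2 leads to a contradiction, so it's in house 1.
House 2 nationality: only Canadian fits.
That leaves Brit as the nationality for house 3.
By clue 5, the parrot owner is in house 2.
The only pet still possible for house 3 is bird.
So: house 1 = Brazilian/pilot/turtle, house 2 = Canadian/architect/parrot, house 3 = Brit/writer/bird.

pilot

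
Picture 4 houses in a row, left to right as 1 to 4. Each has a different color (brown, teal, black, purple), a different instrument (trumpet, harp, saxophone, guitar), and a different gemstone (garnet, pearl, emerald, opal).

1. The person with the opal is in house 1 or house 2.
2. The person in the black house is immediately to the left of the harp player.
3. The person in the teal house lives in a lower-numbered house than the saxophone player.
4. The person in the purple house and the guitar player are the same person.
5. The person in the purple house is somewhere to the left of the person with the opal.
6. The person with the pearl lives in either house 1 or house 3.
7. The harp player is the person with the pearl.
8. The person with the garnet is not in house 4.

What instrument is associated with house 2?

The person in the purple house is in house 1 (clue 5).
The person with the opal is in house 2 (clue 5).
The harp player is in house 3 (clue 7).
Clue 7 places the person with the pearl in house 3.
House 4 color: only brown fits.
The only gemstone still possible for house 4 is emerald.
Clue 2: the person in the black house is in house 2.
The saxophone player is in house 4 (clue 3).
From clue 4, the guitar player must be in house 1.
House 3 color: only teal fits.
That leaves trumpet as the instrument for house 2.
The only gemstone still possible for house 1 is garnet.
So: house 1 = purple/guitar/garnet, house 2 = black/trumpet/opal, house 3 = teal/harp/pearl, house 4 = brown/saxophone/emerald.

trumpet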